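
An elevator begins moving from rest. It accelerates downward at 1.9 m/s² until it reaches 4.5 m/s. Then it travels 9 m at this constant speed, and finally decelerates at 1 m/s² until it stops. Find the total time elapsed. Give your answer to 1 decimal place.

8.9 s

Phase 1 (accelerating): v₀ = 0 m/s, a = 1.9 m/s².
v = v₀ + at → t = (4.5 − 0) / 1.9 = 2.37 s
v² = v₀² + 2aΔx → Δx = (4.5² − 0²)/(2·1.9) = 5.33 m

Phase 2 (constant speed): v₀ = 4.50 m/s, a = 0 m/s².
Constant speed: t = d/v = 9/4.50 = 2.00 s

Phase 3 (decelerating): v₀ = 4.50 m/s, a = -1 m/s².
v = v₀ + at → t = (0 − 4.50) / -1 = 4.50 s
v² = v₀² + 2aΔx → Δx = (0² − 4.50²)/(2·-1) = 10.1 m
Total time = 2.37 + 2.00 + 4.50 = 8.87 s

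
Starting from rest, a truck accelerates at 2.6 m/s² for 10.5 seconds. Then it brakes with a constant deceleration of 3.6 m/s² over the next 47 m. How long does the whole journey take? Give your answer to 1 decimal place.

Phase 1 (accelerating): v₀ = 0 m/s, a = 2.6 m/s².
v = v₀ + at = 0 + (2.6)(10.5) = 27.3 m/s
Δx = v₀t + ½at² = 0·10.5 + 0.5·2.6·10.5² = 143 m

Phase 2 (decelerating): v₀ = 27.3 m/s, a = -3.6 m/s².
v² = v₀² + 2aΔx = 27.3² + 2·-3.6·47 = 407 → v = 20.2 m/s
t = (v − v₀)/a = (20.2 − 27.3)/-3.6 = 1.98 s
Total time = 10.5 + 1.98 = 12.5 s

12.5 s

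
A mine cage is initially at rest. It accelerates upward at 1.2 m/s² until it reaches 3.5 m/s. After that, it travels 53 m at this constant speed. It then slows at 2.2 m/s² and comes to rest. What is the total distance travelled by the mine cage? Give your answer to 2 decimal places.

Phase 1 (accelerating): v₀ = 0 m/s, a = 1.2 m/s².
v = v₀ + at → t = (3.5 − 0) / 1.2 = 2.92 s
v² = v₀² + 2aΔx → Δx = (3.5² − 0²)/(2·1.2) = 5.10 m

Phase 2 (constant speed): v₀ = 3.50 m/s, a = 0 m/s².
Constant speed: t = d/v = 53/3.50 = 15.1 s

Phase 3 (decelerating): v₀ = 3.50 m/s, a = -2.2 m/s².
v = v₀ + at → t = (0 − 3.50) / -2.2 = 1.59 s
v² = v₀² + 2aΔx → Δx = (0² − 3.50²)/(2·-2.2) = 2.78 m
Total distance = 5.10 + 53.0 + 2.78 = 60.9 m

60.89 m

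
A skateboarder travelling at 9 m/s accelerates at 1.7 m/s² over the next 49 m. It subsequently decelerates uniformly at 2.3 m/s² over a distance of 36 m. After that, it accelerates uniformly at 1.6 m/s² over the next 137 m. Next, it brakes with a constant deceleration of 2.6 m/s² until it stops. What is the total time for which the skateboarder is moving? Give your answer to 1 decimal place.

Phase 1 (accelerating): v₀ = 9.00 m/s, a = 1.7 m/s².
v² = v₀² + 2aΔx = 9.00² + 2·1.7·49 = 248 → v = 15.7 m/s
t = (v − v₀)/a = (15.7 − 9.00)/1.7 = 3.96 s

Phase 2 (decelerating): v₀ = 15.7 m/s, a = -2.3 m/s².
v² = v₀² + 2aΔx = 15.7² + 2·-2.3·36 = 82.0 → v = 9.06 m/s
t = (v − v₀)/a = (9.06 − 15.7)/-2.3 = 2.90 s

Phase 3 (accelerating): v₀ = 9.06 m/s, a = 1.6 m/s².
v² = v₀² + 2aΔx = 9.06² + 2·1.6·137 = 520 → v = 22.8 m/s
t = (v − v₀)/a = (22.8 − 9.06)/1.6 = 8.60 s

Phase 4 (decelerating): v₀ = 22.8 m/s, a = -2.6 m/s².
v = v₀ + at → t = (0 − 22.8) / -2.6 = 8.77 s
v² = v₀² + 2aΔx → Δx = (0² − 22.8²)/(2·-2.6) = 100 m
Total time = 3.96 + 2.90 + 8.60 + 8.77 = 24.2 s

24.2 s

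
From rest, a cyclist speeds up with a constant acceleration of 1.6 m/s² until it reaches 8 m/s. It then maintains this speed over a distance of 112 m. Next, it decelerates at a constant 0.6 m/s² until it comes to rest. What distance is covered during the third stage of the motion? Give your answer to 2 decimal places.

Phase 1 (accelerating): v₀ = 0 m/s, a = 1.6 m/s².
v = v₀ + at → t = (8 − 0) / 1.6 = 5.00 s
v² = v₀² + 2aΔx → Δx = (8² − 0²)/(2·1.6) = 20.0 m

Phase 2 (constant speed): v₀ = 8.00 m/s, a = 0 m/s².
Constant speed: t = d/v = 112/8.00 = 14.0 s

Phase 3 (decelerating): v₀ = 8.00 m/s, a = -0.6 m/s².
v = v₀ + at → t = (0 − 8.00) / -0.6 = 13.3 s
v² = v₀² + 2aΔx → Δx = (0² − 8.00²)/(2·-0.6) = 53.3 m
Distance in phase 3 = 53.3 m

53.33 m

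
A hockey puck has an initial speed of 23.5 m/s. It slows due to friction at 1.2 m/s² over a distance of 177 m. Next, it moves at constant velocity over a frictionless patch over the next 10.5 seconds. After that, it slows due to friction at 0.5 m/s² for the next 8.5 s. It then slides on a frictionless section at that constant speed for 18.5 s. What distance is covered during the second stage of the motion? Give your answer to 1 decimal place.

Phase 1 (decelerating): v₀ = 23.5 m/s, a = -1.2 m/s².
v² = v₀² + 2aΔx = 23.5² + 2·-1.2·177 = 127 → v = 11.3 m/s
t = (v − v₀)/a = (11.3 − 23.5)/-1.2 = 10.2 s

Phase 2 (constant speed): v₀ = 11.3 m/s, a = 0 m/s².
v = v₀ + at = 11.3 + (0)(10.5) = 11.3 m/s
Δx = v₀t + ½at² = 11.3·10.5 + 0.5·0·10.5² = 119 m
Distance in phase 2 = 119 m

118.5 m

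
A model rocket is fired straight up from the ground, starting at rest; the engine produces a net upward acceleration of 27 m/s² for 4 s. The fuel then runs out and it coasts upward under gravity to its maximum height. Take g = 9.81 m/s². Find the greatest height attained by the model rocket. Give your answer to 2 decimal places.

Phase 1 (powered ascent): v₀ = 0 m/s, a = 27 m/s².
v = v₀ + at = 0 + (27)(4) = 108 m/s
Δx = v₀t + ½at² = 0·4 + 0.5·27·4² = 216 m

Phase 2 (coasting upward): v₀ = 108 m/s, a = -9.81 m/s².
v = v₀ + at → t = (0 − 108) / -9.81 = 11.0 s
v² = v₀² + 2aΔx → Δx = (0² − 108²)/(2·-9.81) = 594 m
Maximum height = 216 + 594 = 810 m

810.50 m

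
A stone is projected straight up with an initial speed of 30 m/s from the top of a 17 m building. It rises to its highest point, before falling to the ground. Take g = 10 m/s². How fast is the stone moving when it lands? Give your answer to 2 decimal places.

35.21 m/s

Phase 1 (rising): v₀ = 30.0 m/s, a = -10 m/s².
v = v₀ + at → t = (0 − 30.0) / -10 = 3.00 s
v² = v₀² + 2aΔx → Δx = (0² − 30.0²)/(2·-10) = 45.0 m

Phase 2 (falling): v₀ = 0 m/s, a = -10 m/s².
Falls 62.0 m from rest: t = √(2·62.0/10) = 3.52 s; v = g·t = 35.2 m/s.
Final speed = 35.2 m/s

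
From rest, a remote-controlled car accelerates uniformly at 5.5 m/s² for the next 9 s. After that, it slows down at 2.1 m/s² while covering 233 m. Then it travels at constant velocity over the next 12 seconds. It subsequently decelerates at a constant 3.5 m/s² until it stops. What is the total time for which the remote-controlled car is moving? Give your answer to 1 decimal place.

37.3 s

Phase 1 (accelerating): v₀ = 0 m/s, a = 5.5 m/s².
v = v₀ + at = 0 + (5.5)(9) = 49.5 m/s
Δx = v₀t + ½at² = 0·9 + 0.5·5.5·9² = 223 m

Phase 2 (decelerating): v₀ = 49.5 m/s, a = -2.1 m/s².
v² = v₀² + 2aΔx = 49.5² + 2·-2.1·233 = 1470 → v = 38.4 m/s
t = (v − v₀)/a = (38.4 − 49.5)/-2.1 = 5.30 s

Phase 3 (constant speed): v₀ = 38.4 m/s, a = 0 m/s².
v = v₀ + at = 38.4 + (0)(12) = 38.4 m/s
Δx = v₀t + ½at² = 38.4·12 + 0.5·0·12² = 460 m

Phase 4 (decelerating): v₀ = 38.4 m/s, a = -3.5 m/s².
v = v₀ + at → t = (0 − 38.4) / -3.5 = 11.0 s
v² = v₀² + 2aΔx → Δx = (0² − 38.4²)/(2·-3.5) = 210 m
Total time = 9.00 + 5.30 + 12.0 + 11.0 = 37.3 s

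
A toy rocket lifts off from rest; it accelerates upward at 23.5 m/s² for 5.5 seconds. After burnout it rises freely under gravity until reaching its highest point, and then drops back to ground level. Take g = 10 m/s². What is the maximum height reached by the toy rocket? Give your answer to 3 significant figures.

Phase 1 (powered ascent): v₀ = 0 m/s, a = 23.5 m/s².
v = v₀ + at = 0 + (23.5)(5.5) = 129 m/s
Δx = v₀t + ½at² = 0·5.5 + 0.5·23.5·5.5² = 355 m

Phase 2 (coasting upward): v₀ = 129 m/s, a = -10 m/s².
v = v₀ + at → t = (0 − 129) / -10 = 12.9 s
v² = v₀² + 2aΔx → Δx = (0² − 129²)/(2·-10) = 835 m
Maximum height = 355 + 835 = 1190 m

1190 m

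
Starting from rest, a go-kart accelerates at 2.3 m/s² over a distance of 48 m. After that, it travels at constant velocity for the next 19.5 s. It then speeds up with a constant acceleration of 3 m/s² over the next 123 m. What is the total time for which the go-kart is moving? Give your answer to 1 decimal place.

Phase 1 (accelerating): v₀ = 0 m/s, a = 2.3 m/s².
v² = v₀² + 2aΔx = 0² + 2·2.3·48 = 221 → v = 14.9 m/s
t = (v − v₀)/a = (14.9 − 0)/2.3 = 6.46 s

Phase 2 (constant speed): v₀ = 14.9 m/s, a = 0 m/s².
v = v₀ + at = 14.9 + (0)(19.5) = 14.9 m/s
Δx = v₀t + ½at² = 14.9·19.5 + 0.5·0·19.5² = 290 m

Phase 3 (accelerating): v₀ = 14.9 m/s, a = 3 m/s².
v² = v₀² + 2aΔx = 14.9² + 2·3·123 = 959 → v = 31.0 m/s
t = (v − v₀)/a = (31.0 − 14.9)/3 = 5.37 s
Total time = 6.46 + 19.5 + 5.37 = 31.3 s

31.3 s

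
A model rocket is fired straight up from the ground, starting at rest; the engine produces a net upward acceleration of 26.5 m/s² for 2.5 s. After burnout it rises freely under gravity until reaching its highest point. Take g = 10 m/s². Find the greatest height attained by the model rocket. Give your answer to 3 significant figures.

302 m

Phase 1 (powered ascent): v₀ = 0 m/s, a = 26.5 m/s².
v = v₀ + at = 0 + (26.5)(2.5) = 66.2 m/s
Δx = v₀t + ½at² = 0·2.5 + 0.5·26.5·2.5² = 82.8 m

Phase 2 (coasting upward): v₀ = 66.2 m/s, a = -10 m/s².
v = v₀ + at → t = (0 − 66.2) / -10 = 6.62 s
v² = v₀² + 2aΔx → Δx = (0² − 66.2²)/(2·-10) = 219 m
Maximum height = 82.8 + 219 = 302 m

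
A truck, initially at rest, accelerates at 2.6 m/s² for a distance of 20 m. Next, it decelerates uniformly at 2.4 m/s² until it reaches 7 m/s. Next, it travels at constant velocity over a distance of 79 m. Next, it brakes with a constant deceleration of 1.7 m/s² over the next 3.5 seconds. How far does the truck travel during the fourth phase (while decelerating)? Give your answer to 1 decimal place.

14.1 m

Phase 1 (accelerating): v₀ = 0 m/s, a = 2.6 m/s².
v² = v₀² + 2aΔx = 0² + 2·2.6·20 = 104 → v = 10.2 m/s
t = (v − v₀)/a = (10.2 − 0)/2.6 = 3.92 s

Phase 2 (decelerating): v₀ = 10.2 m/s, a = -2.4 m/s².
v = v₀ + at → t = (7 − 10.2) / -2.4 = 1.33 s
v² = v₀² + 2aΔx → Δx = (7² − 10.2²)/(2·-2.4) = 11.5 m

Phase 3 (constant speed): v₀ = 7.00 m/s, a = 0 m/s².
Constant speed: t = d/v = 79/7.00 = 11.3 s

Phase 4 (decelerating): v₀ = 7.00 m/s, a = -1.7 m/s².
v = v₀ + at = 7.00 + (-1.7)(3.5) = 1.05 m/s
Δx = v₀t + ½at² = 7.00·3.5 + 0.5·-1.7·3.5² = 14.1 m
Distance in phase 4 = 14.1 m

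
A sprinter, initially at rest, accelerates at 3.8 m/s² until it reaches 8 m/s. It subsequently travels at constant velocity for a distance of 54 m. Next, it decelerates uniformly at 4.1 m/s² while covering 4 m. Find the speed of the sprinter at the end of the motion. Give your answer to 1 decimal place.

5.6 m/s

Phase 1 (accelerating): v₀ = 0 m/s, a = 3.8 m/s².
v = v₀ + at → t = (8 − 0) / 3.8 = 2.11 s
v² = v₀² + 2aΔx → Δx = (8² − 0²)/(2·3.8) = 8.42 m

Phase 2 (constant speed): v₀ = 8.00 m/s, a = 0 m/s².
Constant speed: t = d/v = 54/8.00 = 6.75 s

Phase 3 (decelerating): v₀ = 8.00 m/s, a = -4.1 m/s².
v² = v₀² + 2aΔx = 8.00² + 2·-4.1·4 = 31.2 → v = 5.59 m/s
t = (v − v₀)/a = (5.59 − 8.00)/-4.1 = 0.589 s
Final speed = 5.59 m/s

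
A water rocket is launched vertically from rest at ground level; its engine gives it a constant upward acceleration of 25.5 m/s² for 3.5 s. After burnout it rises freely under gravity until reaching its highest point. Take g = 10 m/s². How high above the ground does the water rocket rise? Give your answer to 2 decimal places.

Phase 1 (powered ascent): v₀ = 0 m/s, a = 25.5 m/s².
v = v₀ + at = 0 + (25.5)(3.5) = 89.2 m/s
Δx = v₀t + ½at² = 0·3.5 + 0.5·25.5·3.5² = 156 m

Phase 2 (coasting upward): v₀ = 89.2 m/s, a = -10 m/s².
v = v₀ + at → t = (0 − 89.2) / -10 = 8.93 s
v² = v₀² + 2aΔx → Δx = (0² − 89.2²)/(2·-10) = 398 m
Maximum height = 156 + 398 = 554 m

554.47 m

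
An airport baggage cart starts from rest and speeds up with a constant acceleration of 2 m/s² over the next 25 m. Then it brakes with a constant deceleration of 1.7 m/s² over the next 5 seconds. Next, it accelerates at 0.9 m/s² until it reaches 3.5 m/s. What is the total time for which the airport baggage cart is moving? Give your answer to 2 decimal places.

12.22 s

Phase 1 (accelerating): v₀ = 0 m/s, a = 2 m/s².
v² = v₀² + 2aΔx = 0² + 2·2·25 = 100 → v = 10.0 m/s
t = (v − v₀)/a = (10.0 − 0)/2 = 5.00 s

Phase 2 (decelerating): v₀ = 10.0 m/s, a = -1.7 m/s².
v = v₀ + at = 10.0 + (-1.7)(5) = 1.50 m/s
Δx = v₀t + ½at² = 10.0·5 + 0.5·-1.7·5² = 28.8 m

Phase 3 (accelerating): v₀ = 1.50 m/s, a = 0.9 m/s².
v = v₀ + at → t = (3.5 − 1.50) / 0.9 = 2.22 s
v² = v₀² + 2aΔx → Δx = (3.5² − 1.50²)/(2·0.9) = 5.56 m
Total time = 5.00 + 5.00 + 2.22 = 12.2 s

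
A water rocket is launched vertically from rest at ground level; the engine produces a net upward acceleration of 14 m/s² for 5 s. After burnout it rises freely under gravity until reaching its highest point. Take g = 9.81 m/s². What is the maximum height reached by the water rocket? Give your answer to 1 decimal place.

Phase 1 (powered ascent): v₀ = 0 m/s, a = 14 m/s².
v = v₀ + at = 0 + (14)(5) = 70.0 m/s
Δx = v₀t + ½at² = 0·5 + 0.5·14·5² = 175 m

Phase 2 (coasting upward): v₀ = 70.0 m/s, a = -9.81 m/s².
v = v₀ + at → t = (0 − 70.0) / -9.81 = 7.14 s
v² = v₀² + 2aΔx → Δx = (0² − 70.0²)/(2·-9.81) = 250 m
Maximum height = 175 + 250 = 425 m

424.7 m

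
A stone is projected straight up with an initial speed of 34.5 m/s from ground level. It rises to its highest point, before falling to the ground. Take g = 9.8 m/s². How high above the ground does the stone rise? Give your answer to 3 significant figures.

Phase 1 (rising): v₀ = 34.5 m/s, a = -9.8 m/s².
v = v₀ + at → t = (0 − 34.5) / -9.8 = 3.52 s
v² = v₀² + 2aΔx → Δx = (0² − 34.5²)/(2·-9.8) = 60.7 m
Maximum height = 60.7 m

60.7 m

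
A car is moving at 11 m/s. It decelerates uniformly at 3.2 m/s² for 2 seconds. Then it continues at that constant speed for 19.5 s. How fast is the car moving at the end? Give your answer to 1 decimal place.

Phase 1 (decelerating): v₀ = 11.0 m/s, a = -3.2 m/s².
v = v₀ + at = 11.0 + (-3.2)(2) = 4.60 m/s
Δx = v₀t + ½at² = 11.0·2 + 0.5·-3.2·2² = 15.6 m

Phase 2 (constant speed): v₀ = 4.60 m/s, a = 0 m/s².
v = v₀ + at = 4.60 + (0)(19.5) = 4.60 m/s
Δx = v₀t + ½at² = 4.60·19.5 + 0.5·0·19.5² = 89.7 m
Final speed = 4.60 m/s

4.6 m/s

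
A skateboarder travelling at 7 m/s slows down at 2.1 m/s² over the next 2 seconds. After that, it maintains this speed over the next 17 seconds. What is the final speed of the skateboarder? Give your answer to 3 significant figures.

Phase 1 (decelerating): v₀ = 7.00 m/s, a = -2.1 m/s².
v = v₀ + at = 7.00 + (-2.1)(2) = 2.80 m/s
Δx = v₀t + ½at² = 7.00·2 + 0.5·-2.1·2² = 9.80 m

Phase 2 (constant speed): v₀ = 2.80 m/s, a = 0 m/s².
v = v₀ + at = 2.80 + (0)(17) = 2.80 m/s
Δx = v₀t + ½at² = 2.80·17 + 0.5·0·17² = 47.6 m
Final speed = 2.80 m/s

2.80 m/s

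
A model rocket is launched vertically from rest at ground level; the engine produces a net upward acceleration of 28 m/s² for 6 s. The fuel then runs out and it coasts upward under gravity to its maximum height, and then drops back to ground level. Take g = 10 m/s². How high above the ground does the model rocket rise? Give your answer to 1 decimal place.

1915.2 m

Phase 1 (powered ascent): v₀ = 0 m/s, a = 28 m/s².
v = v₀ + at = 0 + (28)(6) = 168 m/s
Δx = v₀t + ½at² = 0·6 + 0.5·28·6² = 504 m

Phase 2 (coasting upward): v₀ = 168 m/s, a = -10 m/s².
v = v₀ + at → t = (0 − 168) / -10 = 16.8 s
v² = v₀² + 2aΔx → Δx = (0² − 168²)/(2·-10) = 1410 m
Maximum height = 504 + 1410 = 1920 m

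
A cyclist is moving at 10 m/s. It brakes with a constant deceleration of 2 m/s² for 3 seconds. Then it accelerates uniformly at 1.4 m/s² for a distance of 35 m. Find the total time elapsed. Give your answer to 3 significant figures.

7.77 s

Phase 1 (decelerating): v₀ = 10.0 m/s, a = -2 m/s².
v = v₀ + at = 10.0 + (-2)(3) = 4.00 m/s
Δx = v₀t + ½at² = 10.0·3 + 0.5·-2·3² = 21.0 m

Phase 2 (accelerating): v₀ = 4.00 m/s, a = 1.4 m/s².
v² = v₀² + 2aΔx = 4.00² + 2·1.4·35 = 114 → v = 10.7 m/s
t = (v − v₀)/a = (10.7 − 4.00)/1.4 = 4.77 s
Total time = 3.00 + 4.77 = 7.77 s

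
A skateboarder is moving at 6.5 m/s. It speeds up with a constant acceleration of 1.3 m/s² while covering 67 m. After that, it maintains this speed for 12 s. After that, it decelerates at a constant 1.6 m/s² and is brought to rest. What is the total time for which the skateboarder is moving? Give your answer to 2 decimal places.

27.51 s

Phase 1 (accelerating): v₀ = 6.50 m/s, a = 1.3 m/s².
v² = v₀² + 2aΔx = 6.50² + 2·1.3·67 = 216 → v = 14.7 m/s
t = (v − v₀)/a = (14.7 − 6.50)/1.3 = 6.32 s

Phase 2 (constant speed): v₀ = 14.7 m/s, a = 0 m/s².
v = v₀ + at = 14.7 + (0)(12) = 14.7 m/s
Δx = v₀t + ½at² = 14.7·12 + 0.5·0·12² = 177 m

Phase 3 (decelerating): v₀ = 14.7 m/s, a = -1.6 m/s².
v = v₀ + at → t = (0 − 14.7) / -1.6 = 9.20 s
v² = v₀² + 2aΔx → Δx = (0² − 14.7²)/(2·-1.6) = 67.6 m
Total time = 6.32 + 12.0 + 9.20 = 27.5 s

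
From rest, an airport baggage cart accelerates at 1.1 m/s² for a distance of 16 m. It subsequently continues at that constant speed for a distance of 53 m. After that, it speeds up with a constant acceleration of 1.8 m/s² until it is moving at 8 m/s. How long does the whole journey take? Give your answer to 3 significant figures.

Phase 1 (accelerating): v₀ = 0 m/s, a = 1.1 m/s².
v² = v₀² + 2aΔx = 0² + 2·1.1·16 = 35.2 → v = 5.93 m/s
t = (v − v₀)/a = (5.93 − 0)/1.1 = 5.39 s

Phase 2 (constant speed): v₀ = 5.93 m/s, a = 0 m/s².
Constant speed: t = d/v = 53/5.93 = 8.93 s

Phase 3 (accelerating): v₀ = 5.93 m/s, a = 1.8 m/s².
v = v₀ + at → t = (8 − 5.93) / 1.8 = 1.15 s
v² = v₀² + 2aΔx → Δx = (8² − 5.93²)/(2·1.8) = 8.00 m
Total time = 5.39 + 8.93 + 1.15 = 15.5 s

15.5 s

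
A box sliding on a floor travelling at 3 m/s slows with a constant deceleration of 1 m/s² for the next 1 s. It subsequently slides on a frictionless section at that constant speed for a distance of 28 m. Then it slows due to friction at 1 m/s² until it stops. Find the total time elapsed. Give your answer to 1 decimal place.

17.0 s

Phase 1 (decelerating): v₀ = 3.00 m/s, a = -1 m/s².
v = v₀ + at = 3.00 + (-1)(1) = 2.00 m/s
Δx = v₀t + ½at² = 3.00·1 + 0.5·-1·1² = 2.50 m

Phase 2 (constant speed): v₀ = 2.00 m/s, a = 0 m/s².
Constant speed: t = d/v = 28/2.00 = 14.0 s

Phase 3 (decelerating): v₀ = 2.00 m/s, a = -1 m/s².
v = v₀ + at → t = (0 − 2.00) / -1 = 2.00 s
v² = v₀² + 2aΔx → Δx = (0² − 2.00²)/(2·-1) = 2.00 m
Total time = 1.00 + 14.0 + 2.00 = 17.0 s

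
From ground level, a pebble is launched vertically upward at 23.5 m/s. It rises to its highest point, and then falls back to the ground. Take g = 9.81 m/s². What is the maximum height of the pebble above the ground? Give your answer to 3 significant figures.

Phase 1 (rising): v₀ = 23.5 m/s, a = -9.81 m/s².
v = v₀ + at → t = (0 − 23.5) / -9.81 = 2.40 s
v² = v₀² + 2aΔx → Δx = (0² − 23.5²)/(2·-9.81) = 28.1 m
Maximum height = 28.1 m

28.1 m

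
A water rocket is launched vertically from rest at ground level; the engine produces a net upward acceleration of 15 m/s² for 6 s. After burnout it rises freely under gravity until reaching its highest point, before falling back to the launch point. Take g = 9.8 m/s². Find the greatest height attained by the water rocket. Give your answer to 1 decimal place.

Phase 1 (powered ascent): v₀ = 0 m/s, a = 15 m/s².
v = v₀ + at = 0 + (15)(6) = 90.0 m/s
Δx = v₀t + ½at² = 0·6 + 0.5·15·6² = 270 m

Phase 2 (coasting upward): v₀ = 90.0 m/s, a = -9.8 m/s².
v = v₀ + at → t = (0 − 90.0) / -9.8 = 9.18 s
v² = v₀² + 2aΔx → Δx = (0² − 90.0²)/(2·-9.8) = 413 m
Maximum height = 270 + 413 = 683 m

683.3 m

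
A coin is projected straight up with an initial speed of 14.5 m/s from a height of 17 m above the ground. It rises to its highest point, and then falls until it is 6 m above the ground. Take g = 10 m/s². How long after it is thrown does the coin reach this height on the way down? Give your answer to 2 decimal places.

3.52 s

Phase 1 (rising): v₀ = 14.5 m/s, a = -10 m/s².
v = v₀ + at → t = (0 − 14.5) / -10 = 1.45 s
v² = v₀² + 2aΔx → Δx = (0² − 14.5²)/(2·-10) = 10.5 m

Phase 2 (falling): v₀ = 0 m/s, a = -10 m/s².
Falls 21.5 m from rest: t = √(2·21.5/10) = 2.07 s; v = g·t = 20.7 m/s.
Total time = 1.45 + 2.07 = 3.52 s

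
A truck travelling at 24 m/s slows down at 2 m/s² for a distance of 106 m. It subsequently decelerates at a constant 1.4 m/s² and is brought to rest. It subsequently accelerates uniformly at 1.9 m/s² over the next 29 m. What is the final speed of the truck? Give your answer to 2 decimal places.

Phase 1 (decelerating): v₀ = 24.0 m/s, a = -2 m/s².
v² = v₀² + 2aΔx = 24.0² + 2·-2·106 = 152 → v = 12.3 m/s
t = (v − v₀)/a = (12.3 − 24.0)/-2 = 5.84 s

Phase 2 (decelerating): v₀ = 12.3 m/s, a = -1.4 m/s².
v = v₀ + at → t = (0 − 12.3) / -1.4 = 8.81 s
v² = v₀² + 2aΔx → Δx = (0² − 12.3²)/(2·-1.4) = 54.3 m

Phase 3 (accelerating): v₀ = 0 m/s, a = 1.9 m/s².
v² = v₀² + 2aΔx = 0² + 2·1.9·29 = 110 → v = 10.5 m/s
t = (v − v₀)/a = (10.5 − 0)/1.9 = 5.53 s
Final speed = 10.5 m/s

10.50 m/s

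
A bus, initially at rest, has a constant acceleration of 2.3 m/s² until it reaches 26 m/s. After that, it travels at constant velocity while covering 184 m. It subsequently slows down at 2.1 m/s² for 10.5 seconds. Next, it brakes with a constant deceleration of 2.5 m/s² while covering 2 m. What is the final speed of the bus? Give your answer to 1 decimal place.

Phase 1 (accelerating): v₀ = 0 m/s, a = 2.3 m/s².
v = v₀ + at → t = (26 − 0) / 2.3 = 11.3 s
v² = v₀² + 2aΔx → Δx = (26² − 0²)/(2·2.3) = 147 m

Phase 2 (constant speed): v₀ = 26.0 m/s, a = 0 m/s².
Constant speed: t = d/v = 184/26.0 = 7.08 s

Phase 3 (decelerating): v₀ = 26.0 m/s, a = -2.1 m/s².
v = v₀ + at = 26.0 + (-2.1)(10.5) = 3.95 m/s
Δx = v₀t + ½at² = 26.0·10.5 + 0.5·-2.1·10.5² = 157 m

Phase 4 (decelerating): v₀ = 3.95 m/s, a = -2.5 m/s².
v² = v₀² + 2aΔx = 3.95² + 2·-2.5·2 = 5.60 → v = 2.37 m/s
t = (v − v₀)/a = (2.37 − 3.95)/-2.5 = 0.633 s
Final speed = 2.37 m/s

2.4 m/s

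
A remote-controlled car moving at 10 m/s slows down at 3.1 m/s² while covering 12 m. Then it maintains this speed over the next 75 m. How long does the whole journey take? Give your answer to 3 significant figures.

Phase 1 (decelerating): v₀ = 10.0 m/s, a = -3.1 m/s².
v² = v₀² + 2aΔx = 10.0² + 2·-3.1·12 = 25.6 → v = 5.06 m/s
t = (v − v₀)/a = (5.06 − 10.0)/-3.1 = 1.59 s

Phase 2 (constant speed): v₀ = 5.06 m/s, a = 0 m/s².
Constant speed: t = d/v = 75/5.06 = 14.8 s
Total time = 1.59 + 14.8 = 16.4 s

16.4 s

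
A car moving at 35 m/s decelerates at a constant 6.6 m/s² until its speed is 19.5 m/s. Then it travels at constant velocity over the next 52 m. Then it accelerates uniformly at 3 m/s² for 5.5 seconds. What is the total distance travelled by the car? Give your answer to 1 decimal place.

268.6 m

Phase 1 (decelerating): v₀ = 35.0 m/s, a = -6.6 m/s².
v = v₀ + at → t = (19.5 − 35.0) / -6.6 = 2.35 s
v² = v₀² + 2aΔx → Δx = (19.5² − 35.0²)/(2·-6.6) = 64.0 m

Phase 2 (constant speed): v₀ = 19.5 m/s, a = 0 m/s².
Constant speed: t = d/v = 52/19.5 = 2.67 s

Phase 3 (accelerating): v₀ = 19.5 m/s, a = 3 m/s².
v = v₀ + at = 19.5 + (3)(5.5) = 36.0 m/s
Δx = v₀t + ½at² = 19.5·5.5 + 0.5·3·5.5² = 153 m
Total distance = 64.0 + 52.0 + 153 = 269 m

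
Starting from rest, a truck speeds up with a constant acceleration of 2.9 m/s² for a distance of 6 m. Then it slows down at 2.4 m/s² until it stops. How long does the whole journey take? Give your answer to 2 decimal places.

4.49 s

Phase 1 (accelerating): v₀ = 0 m/s, a = 2.9 m/s².
v² = v₀² + 2aΔx = 0² + 2·2.9·6 = 34.8 → v = 5.90 m/s
t = (v − v₀)/a = (5.90 − 0)/2.9 = 2.03 s

Phase 2 (decelerating): v₀ = 5.90 m/s, a = -2.4 m/s².
v = v₀ + at → t = (0 − 5.90) / -2.4 = 2.46 s
v² = v₀² + 2aΔx → Δx = (0² − 5.90²)/(2·-2.4) = 7.25 m
Total time = 2.03 + 2.46 = 4.49 s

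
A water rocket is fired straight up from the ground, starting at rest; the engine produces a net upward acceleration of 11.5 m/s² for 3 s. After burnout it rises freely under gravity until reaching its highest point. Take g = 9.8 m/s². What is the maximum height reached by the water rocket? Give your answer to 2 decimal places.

Phase 1 (powered ascent): v₀ = 0 m/s, a = 11.5 m/s².
v = v₀ + at = 0 + (11.5)(3) = 34.5 m/s
Δx = v₀t + ½at² = 0·3 + 0.5·11.5·3² = 51.8 m

Phase 2 (coasting upward): v₀ = 34.5 m/s, a = -9.8 m/s².
v = v₀ + at → t = (0 − 34.5) / -9.8 = 3.52 s
v² = v₀² + 2aΔx → Δx = (0² − 34.5²)/(2·-9.8) = 60.7 m
Maximum height = 51.8 + 60.7 = 112 m

112.48 m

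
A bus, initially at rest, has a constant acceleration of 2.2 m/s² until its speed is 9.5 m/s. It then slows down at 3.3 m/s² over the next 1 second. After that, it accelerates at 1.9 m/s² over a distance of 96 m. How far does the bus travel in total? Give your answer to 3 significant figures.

Phase 1 (accelerating): v₀ = 0 m/s, a = 2.2 m/s².
v = v₀ + at → t = (9.5 − 0) / 2.2 = 4.32 s
v² = v₀² + 2aΔx → Δx = (9.5² − 0²)/(2·2.2) = 20.5 m

Phase 2 (decelerating): v₀ = 9.50 m/s, a = -3.3 m/s².
v = v₀ + at = 9.50 + (-3.3)(1) = 6.20 m/s
Δx = v₀t + ½at² = 9.50·1 + 0.5·-3.3·1² = 7.85 m

Phase 3 (accelerating): v₀ = 6.20 m/s, a = 1.9 m/s².
v² = v₀² + 2aΔx = 6.20² + 2·1.9·96 = 403 → v = 20.1 m/s
t = (v − v₀)/a = (20.1 − 6.20)/1.9 = 7.31 s
Total distance = 20.5 + 7.85 + 96.0 = 124 m

124 m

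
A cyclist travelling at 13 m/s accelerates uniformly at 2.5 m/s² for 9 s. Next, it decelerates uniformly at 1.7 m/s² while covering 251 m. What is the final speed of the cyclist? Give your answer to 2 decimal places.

Phase 1 (accelerating): v₀ = 13.0 m/s, a = 2.5 m/s².
v = v₀ + at = 13.0 + (2.5)(9) = 35.5 m/s
Δx = v₀t + ½at² = 13.0·9 + 0.5·2.5·9² = 218 m

Phase 2 (decelerating): v₀ = 35.5 m/s, a = -1.7 m/s².
v² = v₀² + 2aΔx = 35.5² + 2·-1.7·251 = 407 → v = 20.2 m/s
t = (v − v₀)/a = (20.2 − 35.5)/-1.7 = 9.02 s
Final speed = 20.2 m/s

20.17 m/s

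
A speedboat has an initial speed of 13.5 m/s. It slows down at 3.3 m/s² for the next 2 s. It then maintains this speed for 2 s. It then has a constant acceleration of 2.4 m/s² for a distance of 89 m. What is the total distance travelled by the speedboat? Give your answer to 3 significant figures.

123 m

Phase 1 (decelerating): v₀ = 13.5 m/s, a = -3.3 m/s².
v = v₀ + at = 13.5 + (-3.3)(2) = 6.90 m/s
Δx = v₀t + ½at² = 13.5·2 + 0.5·-3.3·2² = 20.4 m

Phase 2 (constant speed): v₀ = 6.90 m/s, a = 0 m/s².
v = v₀ + at = 6.90 + (0)(2) = 6.90 m/s
Δx = v₀t + ½at² = 6.90·2 + 0.5·0·2² = 13.8 m

Phase 3 (accelerating): v₀ = 6.90 m/s, a = 2.4 m/s².
v² = v₀² + 2aΔx = 6.90² + 2·2.4·89 = 475 → v = 21.8 m/s
t = (v − v₀)/a = (21.8 − 6.90)/2.4 = 6.20 s
Total distance = 20.4 + 13.8 + 89.0 = 123 m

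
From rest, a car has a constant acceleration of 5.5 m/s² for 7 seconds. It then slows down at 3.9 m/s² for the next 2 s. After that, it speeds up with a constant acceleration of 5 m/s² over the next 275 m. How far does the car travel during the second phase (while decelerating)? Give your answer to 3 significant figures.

Phase 1 (accelerating): v₀ = 0 m/s, a = 5.5 m/s².
v = v₀ + at = 0 + (5.5)(7) = 38.5 m/s
Δx = v₀t + ½at² = 0·7 + 0.5·5.5·7² = 135 m

Phase 2 (decelerating): v₀ = 38.5 m/s, a = -3.9 m/s².
v = v₀ + at = 38.5 + (-3.9)(2) = 30.7 m/s
Δx = v₀t + ½at² = 38.5·2 + 0.5·-3.9·2² = 69.2 m
Distance in phase 2 = 69.2 m

69.2 m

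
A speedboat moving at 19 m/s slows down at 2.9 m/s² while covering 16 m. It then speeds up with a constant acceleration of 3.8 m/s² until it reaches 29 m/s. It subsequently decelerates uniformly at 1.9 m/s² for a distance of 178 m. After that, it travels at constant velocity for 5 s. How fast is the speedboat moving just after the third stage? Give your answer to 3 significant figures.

Phase 1 (decelerating): v₀ = 19.0 m/s, a = -2.9 m/s².
v² = v₀² + 2aΔx = 19.0² + 2·-2.9·16 = 268 → v = 16.4 m/s
t = (v − v₀)/a = (16.4 − 19.0)/-2.9 = 0.905 s

Phase 2 (accelerating): v₀ = 16.4 m/s, a = 3.8 m/s².
v = v₀ + at → t = (29 − 16.4) / 3.8 = 3.32 s
v² = v₀² + 2aΔx → Δx = (29² − 16.4²)/(2·3.8) = 75.4 m

Phase 3 (decelerating): v₀ = 29.0 m/s, a = -1.9 m/s².
v² = v₀² + 2aΔx = 29.0² + 2·-1.9·178 = 165 → v = 12.8 m/s
t = (v − v₀)/a = (12.8 − 29.0)/-1.9 = 8.51 s
Speed at end of phase 3 = 12.8 m/s

12.8 m/s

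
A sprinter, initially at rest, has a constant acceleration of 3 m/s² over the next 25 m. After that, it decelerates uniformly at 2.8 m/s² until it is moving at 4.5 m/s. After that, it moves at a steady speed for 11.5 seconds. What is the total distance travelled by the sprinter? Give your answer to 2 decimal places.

99.92 m

Phase 1 (accelerating): v₀ = 0 m/s, a = 3 m/s².
v² = v₀² + 2aΔx = 0² + 2·3·25 = 150 → v = 12.2 m/s
t = (v − v₀)/a = (12.2 − 0)/3 = 4.08 s

Phase 2 (decelerating): v₀ = 12.2 m/s, a = -2.8 m/s².
v = v₀ + at → t = (4.5 − 12.2) / -2.8 = 2.77 s
v² = v₀² + 2aΔx → Δx = (4.5² − 12.2²)/(2·-2.8) = 23.2 m

Phase 3 (constant speed): v₀ = 4.50 m/s, a = 0 m/s².
v = v₀ + at = 4.50 + (0)(11.5) = 4.50 m/s
Δx = v₀t + ½at² = 4.50·11.5 + 0.5·0·11.5² = 51.8 m
Total distance = 25.0 + 23.2 + 51.8 = 99.9 m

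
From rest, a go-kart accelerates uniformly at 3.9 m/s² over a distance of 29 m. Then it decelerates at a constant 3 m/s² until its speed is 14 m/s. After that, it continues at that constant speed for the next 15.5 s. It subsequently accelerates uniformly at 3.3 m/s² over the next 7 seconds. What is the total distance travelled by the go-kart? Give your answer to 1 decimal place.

429.9 m

Phase 1 (accelerating): v₀ = 0 m/s, a = 3.9 m/s².
v² = v₀² + 2aΔx = 0² + 2·3.9·29 = 226 → v = 15.0 m/s
t = (v − v₀)/a = (15.0 − 0)/3.9 = 3.86 s

Phase 2 (decelerating): v₀ = 15.0 m/s, a = -3 m/s².
v = v₀ + at → t = (14 − 15.0) / -3 = 0.347 s
v² = v₀² + 2aΔx → Δx = (14² − 15.0²)/(2·-3) = 5.03 m

Phase 3 (constant speed): v₀ = 14.0 m/s, a = 0 m/s².
v = v₀ + at = 14.0 + (0)(15.5) = 14.0 m/s
Δx = v₀t + ½at² = 14.0·15.5 + 0.5·0·15.5² = 217 m

Phase 4 (accelerating): v₀ = 14.0 m/s, a = 3.3 m/s².
v = v₀ + at = 14.0 + (3.3)(7) = 37.1 m/s
Δx = v₀t + ½at² = 14.0·7 + 0.5·3.3·7² = 179 m
Total distance = 29.0 + 5.03 + 217 + 179 = 430 m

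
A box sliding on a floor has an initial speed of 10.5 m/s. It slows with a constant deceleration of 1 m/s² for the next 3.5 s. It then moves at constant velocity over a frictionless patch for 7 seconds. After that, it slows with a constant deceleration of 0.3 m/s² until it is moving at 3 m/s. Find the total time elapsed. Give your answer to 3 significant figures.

23.8 s

Phase 1 (decelerating): v₀ = 10.5 m/s, a = -1 m/s².
v = v₀ + at = 10.5 + (-1)(3.5) = 7.00 m/s
Δx = v₀t + ½at² = 10.5·3.5 + 0.5·-1·3.5² = 30.6 m

Phase 2 (constant speed): v₀ = 7.00 m/s, a = 0 m/s².
v = v₀ + at = 7.00 + (0)(7) = 7.00 m/s
Δx = v₀t + ½at² = 7.00·7 + 0.5·0·7² = 49.0 m

Phase 3 (decelerating): v₀ = 7.00 m/s, a = -0.3 m/s².
v = v₀ + at → t = (3 − 7.00) / -0.3 = 13.3 s
v² = v₀² + 2aΔx → Δx = (3² − 7.00²)/(2·-0.3) = 66.7 m
Total time = 3.50 + 7.00 + 13.3 = 23.8 s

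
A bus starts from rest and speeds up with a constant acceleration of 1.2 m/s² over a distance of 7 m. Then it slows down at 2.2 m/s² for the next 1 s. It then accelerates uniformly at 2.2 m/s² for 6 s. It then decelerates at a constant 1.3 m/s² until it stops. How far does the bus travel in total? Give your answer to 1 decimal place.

Phase 1 (accelerating): v₀ = 0 m/s, a = 1.2 m/s².
v² = v₀² + 2aΔx = 0² + 2·1.2·7 = 16.8 → v = 4.10 m/s
t = (v − v₀)/a = (4.10 − 0)/1.2 = 3.42 s

Phase 2 (decelerating): v₀ = 4.10 m/s, a = -2.2 m/s².
v = v₀ + at = 4.10 + (-2.2)(1) = 1.90 m/s
Δx = v₀t + ½at² = 4.10·1 + 0.5·-2.2·1² = 3.00 m

Phase 3 (accelerating): v₀ = 1.90 m/s, a = 2.2 m/s².
v = v₀ + at = 1.90 + (2.2)(6) = 15.1 m/s
Δx = v₀t + ½at² = 1.90·6 + 0.5·2.2·6² = 51.0 m

Phase 4 (decelerating): v₀ = 15.1 m/s, a = -1.3 m/s².
v = v₀ + at → t = (0 − 15.1) / -1.3 = 11.6 s
v² = v₀² + 2aΔx → Δx = (0² − 15.1²)/(2·-1.3) = 87.7 m
Total distance = 7.00 + 3.00 + 51.0 + 87.7 = 149 m

148.7 m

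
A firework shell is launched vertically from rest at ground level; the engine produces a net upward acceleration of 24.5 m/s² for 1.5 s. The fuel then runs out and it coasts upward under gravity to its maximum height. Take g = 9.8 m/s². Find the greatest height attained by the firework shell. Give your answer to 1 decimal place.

Phase 1 (powered ascent): v₀ = 0 m/s, a = 24.5 m/s².
v = v₀ + at = 0 + (24.5)(1.5) = 36.8 m/s
Δx = v₀t + ½at² = 0·1.5 + 0.5·24.5·1.5² = 27.6 m

Phase 2 (coasting upward): v₀ = 36.8 m/s, a = -9.8 m/s².
v = v₀ + at → t = (0 − 36.8) / -9.8 = 3.75 s
v² = v₀² + 2aΔx → Δx = (0² − 36.8²)/(2·-9.8) = 68.9 m
Maximum height = 27.6 + 68.9 = 96.5 m

96.5 m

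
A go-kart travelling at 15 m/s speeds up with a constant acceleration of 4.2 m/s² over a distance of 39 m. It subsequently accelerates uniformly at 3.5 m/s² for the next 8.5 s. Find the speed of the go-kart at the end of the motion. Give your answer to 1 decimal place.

Phase 1 (accelerating): v₀ = 15.0 m/s, a = 4.2 m/s².
v² = v₀² + 2aΔx = 15.0² + 2·4.2·39 = 553 → v = 23.5 m/s
t = (v − v₀)/a = (23.5 − 15.0)/4.2 = 2.03 s

Phase 2 (accelerating): v₀ = 23.5 m/s, a = 3.5 m/s².
v = v₀ + at = 23.5 + (3.5)(8.5) = 53.3 m/s
Δx = v₀t + ½at² = 23.5·8.5 + 0.5·3.5·8.5² = 326 m
Final speed = 53.3 m/s

53.3 m/s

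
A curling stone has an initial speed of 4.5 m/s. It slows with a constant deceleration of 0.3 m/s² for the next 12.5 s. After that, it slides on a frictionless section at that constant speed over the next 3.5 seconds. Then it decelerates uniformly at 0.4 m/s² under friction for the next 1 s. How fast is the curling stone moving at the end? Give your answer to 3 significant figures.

0.350 m/s

Phase 1 (decelerating): v₀ = 4.50 m/s, a = -0.3 m/s².
v = v₀ + at = 4.50 + (-0.3)(12.5) = 0.750 m/s
Δx = v₀t + ½at² = 4.50·12.5 + 0.5·-0.3·12.5² = 32.8 m

Phase 2 (constant speed): v₀ = 0.750 m/s, a = 0 m/s².
v = v₀ + at = 0.750 + (0)(3.5) = 0.750 m/s
Δx = v₀t + ½at² = 0.750·3.5 + 0.5·0·3.5² = 2.62 m

Phase 3 (decelerating): v₀ = 0.750 m/s, a = -0.4 m/s².
v = v₀ + at = 0.750 + (-0.4)(1) = 0.350 m/s
Δx = v₀t + ½at² = 0.750·1 + 0.5·-0.4·1² = 0.550 m
Final speed = 0.350 m/s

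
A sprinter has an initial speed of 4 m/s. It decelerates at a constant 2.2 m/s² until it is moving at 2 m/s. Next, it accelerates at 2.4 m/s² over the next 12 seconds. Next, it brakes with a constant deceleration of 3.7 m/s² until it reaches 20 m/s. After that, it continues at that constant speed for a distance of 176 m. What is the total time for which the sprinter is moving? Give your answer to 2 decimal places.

24.63 s

Phase 1 (decelerating): v₀ = 4.00 m/s, a = -2.2 m/s².
v = v₀ + at → t = (2 − 4.00) / -2.2 = 0.909 s
v² = v₀² + 2aΔx → Δx = (2² − 4.00²)/(2·-2.2) = 2.73 m

Phase 2 (accelerating): v₀ = 2.00 m/s, a = 2.4 m/s².
v = v₀ + at = 2.00 + (2.4)(12) = 30.8 m/s
Δx = v₀t + ½at² = 2.00·12 + 0.5·2.4·12² = 197 m

Phase 3 (decelerating): v₀ = 30.8 m/s, a = -3.7 m/s².
v = v₀ + at → t = (20 − 30.8) / -3.7 = 2.92 s
v² = v₀² + 2aΔx → Δx = (20² − 30.8²)/(2·-3.7) = 74.1 m

Phase 4 (constant speed): v₀ = 20.0 m/s, a = 0 m/s².
Constant speed: t = d/v = 176/20.0 = 8.80 s
Total time = 0.909 + 12.0 + 2.92 + 8.80 = 24.6 s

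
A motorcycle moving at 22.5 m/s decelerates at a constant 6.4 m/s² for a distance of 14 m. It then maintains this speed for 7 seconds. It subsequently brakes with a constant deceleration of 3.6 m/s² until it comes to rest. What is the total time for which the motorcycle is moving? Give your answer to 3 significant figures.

Phase 1 (decelerating): v₀ = 22.5 m/s, a = -6.4 m/s².
v² = v₀² + 2aΔx = 22.5² + 2·-6.4·14 = 327 → v = 18.1 m/s
t = (v − v₀)/a = (18.1 − 22.5)/-6.4 = 0.690 s

Phase 2 (constant speed): v₀ = 18.1 m/s, a = 0 m/s².
v = v₀ + at = 18.1 + (0)(7) = 18.1 m/s
Δx = v₀t + ½at² = 18.1·7 + 0.5·0·7² = 127 m

Phase 3 (decelerating): v₀ = 18.1 m/s, a = -3.6 m/s².
v = v₀ + at → t = (0 − 18.1) / -3.6 = 5.02 s
v² = v₀² + 2aΔx → Δx = (0² − 18.1²)/(2·-3.6) = 45.4 m
Total time = 0.690 + 7.00 + 5.02 = 12.7 s

12.7 s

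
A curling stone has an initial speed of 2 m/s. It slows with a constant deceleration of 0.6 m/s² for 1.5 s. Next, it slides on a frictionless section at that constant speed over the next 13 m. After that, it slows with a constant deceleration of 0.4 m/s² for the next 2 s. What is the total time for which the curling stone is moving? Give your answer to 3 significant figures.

Phase 1 (decelerating): v₀ = 2.00 m/s, a = -0.6 m/s².
v = v₀ + at = 2.00 + (-0.6)(1.5) = 1.10 m/s
Δx = v₀t + ½at² = 2.00·1.5 + 0.5·-0.6·1.5² = 2.33 m

Phase 2 (constant speed): v₀ = 1.10 m/s, a = 0 m/s².
Constant speed: t = d/v = 13/1.10 = 11.8 s

Phase 3 (decelerating): v₀ = 1.10 m/s, a = -0.4 m/s².
v = v₀ + at = 1.10 + (-0.4)(2) = 0.300 m/s
Δx = v₀t + ½at² = 1.10·2 + 0.5·-0.4·2² = 1.40 m
Total time = 1.50 + 11.8 + 2.00 = 15.3 s

15.3 s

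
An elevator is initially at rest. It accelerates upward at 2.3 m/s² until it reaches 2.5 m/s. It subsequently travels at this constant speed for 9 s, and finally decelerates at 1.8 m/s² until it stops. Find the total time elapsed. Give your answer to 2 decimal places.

Phase 1 (accelerating): v₀ = 0 m/s, a = 2.3 m/s².
v = v₀ + at → t = (2.5 − 0) / 2.3 = 1.09 s
v² = v₀² + 2aΔx → Δx = (2.5² − 0²)/(2·2.3) = 1.36 m

Phase 2 (constant speed): v₀ = 2.50 m/s, a = 0 m/s².
v = v₀ + at = 2.50 + (0)(9) = 2.50 m/s
Δx = v₀t + ½at² = 2.50·9 + 0.5·0·9² = 22.5 m

Phase 3 (decelerating): v₀ = 2.50 m/s, a = -1.8 m/s².
v = v₀ + at → t = (0 − 2.50) / -1.8 = 1.39 s
v² = v₀² + 2aΔx → Δx = (0² − 2.50²)/(2·-1.8) = 1.74 m
Total time = 1.09 + 9.00 + 1.39 = 11.5 s

11.48 s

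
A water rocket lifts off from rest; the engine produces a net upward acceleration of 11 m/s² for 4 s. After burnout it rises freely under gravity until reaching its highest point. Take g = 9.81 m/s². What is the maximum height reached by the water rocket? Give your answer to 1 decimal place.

Phase 1 (powered ascent): v₀ = 0 m/s, a = 11 m/s².
v = v₀ + at = 0 + (11)(4) = 44.0 m/s
Δx = v₀t + ½at² = 0·4 + 0.5·11·4² = 88.0 m

Phase 2 (coasting upward): v₀ = 44.0 m/s, a = -9.81 m/s².
v = v₀ + at → t = (0 − 44.0) / -9.81 = 4.49 s
v² = v₀² + 2aΔx → Δx = (0² − 44.0²)/(2·-9.81) = 98.7 m
Maximum height = 88.0 + 98.7 = 187 m

186.7 m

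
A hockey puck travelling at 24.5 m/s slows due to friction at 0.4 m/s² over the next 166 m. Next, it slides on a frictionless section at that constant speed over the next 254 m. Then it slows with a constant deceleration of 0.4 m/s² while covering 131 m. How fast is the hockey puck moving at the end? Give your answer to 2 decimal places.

19.04 m/s

Phase 1 (decelerating): v₀ = 24.5 m/s, a = -0.4 m/s².
v² = v₀² + 2aΔx = 24.5² + 2·-0.4·166 = 467 → v = 21.6 m/s
t = (v − v₀)/a = (21.6 − 24.5)/-0.4 = 7.20 s

Phase 2 (constant speed): v₀ = 21.6 m/s, a = 0 m/s².
Constant speed: t = d/v = 254/21.6 = 11.7 s

Phase 3 (decelerating): v₀ = 21.6 m/s, a = -0.4 m/s².
v² = v₀² + 2aΔx = 21.6² + 2·-0.4·131 = 363 → v = 19.0 m/s
t = (v − v₀)/a = (19.0 − 21.6)/-0.4 = 6.44 s
Final speed = 19.0 m/s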